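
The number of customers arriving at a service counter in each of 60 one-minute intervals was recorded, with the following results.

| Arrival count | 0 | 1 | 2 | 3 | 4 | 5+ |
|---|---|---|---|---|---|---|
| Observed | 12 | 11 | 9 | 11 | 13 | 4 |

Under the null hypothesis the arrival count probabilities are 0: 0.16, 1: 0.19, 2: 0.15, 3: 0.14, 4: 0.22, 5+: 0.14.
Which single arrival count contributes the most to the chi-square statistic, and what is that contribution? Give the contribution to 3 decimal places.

5+, 2.305

Expected counts E_i = n·p_i: 60×0.16 = 9.6, 60×0.19 = 11.4, 60×0.15 = 9, 60×0.14 = 8.4, 60×0.22 = 13.2, 60×0.14 = 8.4.
χ² = (12−9.6)²/9.6 + (11−11.4)²/11.4 + (9−9)²/9 + (11−8.4)²/8.4 + (13−13.2)²/13.2 + (4−8.4)²/8.4
   = 0.6000 + 0.0140 + 0.0000 + 0.8048 + 0.0030 + 2.3048
The largest term is for 5+: 2.305.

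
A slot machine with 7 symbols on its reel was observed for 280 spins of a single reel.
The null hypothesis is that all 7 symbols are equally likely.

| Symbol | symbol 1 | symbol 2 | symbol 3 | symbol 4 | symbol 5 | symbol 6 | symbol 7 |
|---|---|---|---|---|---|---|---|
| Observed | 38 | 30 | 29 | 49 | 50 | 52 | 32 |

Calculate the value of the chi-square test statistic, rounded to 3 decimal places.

Under H₀ each category has probability 1/7, so each expected count is 280/7 = 40.
symbol 1: (38 − 40)²/40 = 4/40 = 0.1000
symbol 2: (30 − 40)²/40 = 100/40 = 2.5000
symbol 3: (29 − 40)²/40 = 121/40 = 3.0250
symbol 4: (49 − 40)²/40 = 81/40 = 2.0250
symbol 5: (50 − 40)²/40 = 100/40 = 2.5000
symbol 6: (52 − 40)²/40 = 144/40 = 3.6000
symbol 7: (32 − 40)²/40 = 64/40 = 1.6000
Sum = 15.350

15.350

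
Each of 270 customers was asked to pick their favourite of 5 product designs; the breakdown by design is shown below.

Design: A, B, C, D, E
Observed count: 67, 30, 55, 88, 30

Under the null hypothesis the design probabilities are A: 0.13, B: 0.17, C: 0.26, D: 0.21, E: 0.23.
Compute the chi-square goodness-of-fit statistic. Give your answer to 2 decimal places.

71.66

Expected counts E_i = n·p_i: 270×0.13 = 35.1, 270×0.17 = 45.9, 270×0.26 = 70.2, 270×0.21 = 56.7, 270×0.23 = 62.1.
χ² = (67−35.1)²/35.1 + (30−45.9)²/45.9 + (55−70.2)²/70.2 + (88−56.7)²/56.7 + (30−62.1)²/62.1
   = 28.992 + 5.508 + 3.291 + 17.278 + 16.593
Sum = 71.66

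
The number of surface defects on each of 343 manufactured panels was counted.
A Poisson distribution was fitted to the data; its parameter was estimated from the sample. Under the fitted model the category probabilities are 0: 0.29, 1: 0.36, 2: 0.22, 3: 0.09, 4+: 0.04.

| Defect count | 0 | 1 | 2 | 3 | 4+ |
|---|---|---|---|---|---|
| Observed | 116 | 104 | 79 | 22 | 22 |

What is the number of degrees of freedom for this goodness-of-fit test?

There are k = 5 categories and 1 parameter estimated from the data, so df = 5 − 1 − 1 = 3.

3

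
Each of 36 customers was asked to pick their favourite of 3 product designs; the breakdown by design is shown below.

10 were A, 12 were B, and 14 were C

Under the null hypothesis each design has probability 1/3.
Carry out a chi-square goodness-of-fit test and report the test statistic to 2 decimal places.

0.67

Expected count for each of the 3 categories: 36/3 = 12.
A: (10 − 12)²/12 = 4/12 = 0.333
B: (12 − 12)²/12 = 0/12 = 0.000
C: (14 − 12)²/12 = 4/12 = 0.333
Sum = 0.67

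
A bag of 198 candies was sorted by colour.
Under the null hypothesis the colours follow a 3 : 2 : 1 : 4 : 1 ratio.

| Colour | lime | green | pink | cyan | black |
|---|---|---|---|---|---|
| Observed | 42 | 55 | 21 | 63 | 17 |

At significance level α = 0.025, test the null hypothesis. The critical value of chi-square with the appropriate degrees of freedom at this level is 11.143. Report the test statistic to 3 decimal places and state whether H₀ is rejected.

14.375; reject

Ratio total = 11. Expected counts: 198×3/11 = 54, 198×2/11 = 36, 198×1/11 = 18, 198×4/11 = 72, 198×1/11 = 18.
χ² = (42−54)²/54 + (55−36)²/36 + (21−18)²/18 + (63−72)²/72 + (17−18)²/18
   = 2.6667 + 10.0278 + 0.5000 + 1.1250 + 0.0556
Sum = 14.375
df = 4. Since 14.375 > 11.143, we reject H₀.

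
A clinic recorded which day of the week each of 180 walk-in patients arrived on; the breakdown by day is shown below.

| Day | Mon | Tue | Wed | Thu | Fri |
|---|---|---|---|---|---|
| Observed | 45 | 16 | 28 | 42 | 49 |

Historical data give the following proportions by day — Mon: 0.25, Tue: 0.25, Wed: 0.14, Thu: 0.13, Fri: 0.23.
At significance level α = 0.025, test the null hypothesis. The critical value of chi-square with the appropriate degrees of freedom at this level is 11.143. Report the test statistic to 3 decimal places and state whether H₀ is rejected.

35.180; reject

Expected counts E_i = n·p_i: 180×0.25 = 45, 180×0.25 = 45, 180×0.14 = 25.2, 180×0.13 = 23.4, 180×0.23 = 41.4.
cat         O        E   (O−E)²/E
Mon        45       45     0.0000
Tue        16       45    18.6889
Wed        28     25.2     0.3111
Thu        42     23.4    14.7846
Fri        49     41.4     1.3952
Sum = 35.180
df = 4. Since 35.180 > 11.143, we reject H₀.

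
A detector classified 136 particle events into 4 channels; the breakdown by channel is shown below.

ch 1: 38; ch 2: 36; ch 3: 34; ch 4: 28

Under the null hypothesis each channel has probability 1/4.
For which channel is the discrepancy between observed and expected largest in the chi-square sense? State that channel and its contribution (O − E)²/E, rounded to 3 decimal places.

Under H₀ each category has probability 1/4, so each expected count is 136/4 = 34.
cat         O        E   (O−E)²/E
ch 1       38       34     0.4706
ch 2       36       34     0.1176
ch 3       34       34     0.0000
ch 4       28       34     1.0588
The largest term is for ch 4: 1.059.

ch 4, 1.059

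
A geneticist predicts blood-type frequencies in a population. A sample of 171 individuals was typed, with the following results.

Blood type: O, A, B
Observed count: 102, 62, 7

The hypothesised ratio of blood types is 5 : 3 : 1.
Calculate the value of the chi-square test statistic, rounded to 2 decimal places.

8.53

Ratio total = 9. Expected counts: 171×5/9 = 95, 171×3/9 = 57, 171×1/9 = 19.
χ² = (102−95)²/95 + (62−57)²/57 + (7−19)²/19
   = 0.516 + 0.439 + 7.579
Sum = 8.53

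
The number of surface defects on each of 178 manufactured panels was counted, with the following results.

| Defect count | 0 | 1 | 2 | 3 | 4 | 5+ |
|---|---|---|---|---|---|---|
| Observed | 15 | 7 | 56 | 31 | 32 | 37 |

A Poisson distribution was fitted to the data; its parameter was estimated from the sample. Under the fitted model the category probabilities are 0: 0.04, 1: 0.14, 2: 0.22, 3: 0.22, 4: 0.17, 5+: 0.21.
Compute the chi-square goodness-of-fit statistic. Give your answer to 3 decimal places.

30.653

Expected counts E_i = n·p_i: 178×0.04 = 7.12, 178×0.14 = 24.92, 178×0.22 = 39.16, 178×0.22 = 39.16, 178×0.17 = 30.26, 178×0.21 = 37.38.
χ² = (15−7.12)²/7.12 + (7−24.92)²/24.92 + (56−39.16)²/39.16 + (31−39.16)²/39.16 + (32−30.26)²/30.26 + (37−37.38)²/37.38
   = 8.7211 + 12.8863 + 7.2417 + 1.7003 + 0.1001 + 0.0039
Sum = 30.653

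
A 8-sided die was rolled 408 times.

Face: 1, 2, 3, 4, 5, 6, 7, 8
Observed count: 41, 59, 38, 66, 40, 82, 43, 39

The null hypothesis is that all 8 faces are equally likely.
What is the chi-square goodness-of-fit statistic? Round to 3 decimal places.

Under H₀ each category has probability 1/8, so each expected count is 408/8 = 51.
cat         O        E   (O−E)²/E
1          41       51     1.9608
2          59       51     1.2549
3          38       51     3.3137
4          66       51     4.4118
5          40       51     2.3725
6          82       51    18.8431
7          43       51     1.2549
8          39       51     2.8235
Sum = 36.235

36.235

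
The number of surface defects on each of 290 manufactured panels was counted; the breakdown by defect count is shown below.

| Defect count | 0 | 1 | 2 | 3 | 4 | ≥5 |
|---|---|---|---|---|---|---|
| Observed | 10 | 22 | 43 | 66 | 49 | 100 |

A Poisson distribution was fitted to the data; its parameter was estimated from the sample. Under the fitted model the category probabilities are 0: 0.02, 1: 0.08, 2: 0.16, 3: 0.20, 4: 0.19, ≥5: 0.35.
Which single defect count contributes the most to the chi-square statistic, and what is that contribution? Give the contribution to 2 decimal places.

0, 3.04

Expected counts E_i = n·p_i: 290×0.02 = 5.8, 290×0.08 = 23.2, 290×0.16 = 46.4, 290×0.20 = 58, 290×0.19 = 55.1, 290×0.35 = 101.5.
cat         O        E   (O−E)²/E
0          10      5.8      3.041
1          22     23.2      0.062
2          43     46.4      0.249
3          66       58      1.103
4          49     55.1      0.675
≥5        100    101.5      0.022
The largest term is for 0: 3.04.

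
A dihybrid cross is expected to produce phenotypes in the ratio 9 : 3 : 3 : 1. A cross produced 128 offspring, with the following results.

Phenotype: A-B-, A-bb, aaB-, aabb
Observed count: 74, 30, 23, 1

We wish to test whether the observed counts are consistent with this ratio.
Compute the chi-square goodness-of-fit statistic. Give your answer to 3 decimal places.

7.722

Ratio total = 16. Expected counts: 128×9/16 = 72, 128×3/16 = 24, 128×3/16 = 24, 128×1/16 = 8.
χ² = (74−72)²/72 + (30−24)²/24 + (23−24)²/24 + (1−8)²/8
   = 0.0556 + 1.5000 + 0.0417 + 6.1250
Sum = 7.722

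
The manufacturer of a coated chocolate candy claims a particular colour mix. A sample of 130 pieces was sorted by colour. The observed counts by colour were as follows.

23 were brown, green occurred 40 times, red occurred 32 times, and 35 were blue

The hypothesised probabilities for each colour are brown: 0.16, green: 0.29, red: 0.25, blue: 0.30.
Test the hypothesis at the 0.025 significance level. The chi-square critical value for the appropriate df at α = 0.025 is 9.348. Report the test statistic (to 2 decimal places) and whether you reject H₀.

Expected counts E_i = n·p_i: 130×0.16 = 20.8, 130×0.29 = 37.7, 130×0.25 = 32.5, 130×0.30 = 39.
χ² = (23−20.8)²/20.8 + (40−37.7)²/37.7 + (32−32.5)²/32.5 + (35−39)²/39
   = 0.233 + 0.140 + 0.008 + 0.410
Sum = 0.79
df = 3. Since 0.79 < 9.348, we do not reject H₀.

0.79; do not reject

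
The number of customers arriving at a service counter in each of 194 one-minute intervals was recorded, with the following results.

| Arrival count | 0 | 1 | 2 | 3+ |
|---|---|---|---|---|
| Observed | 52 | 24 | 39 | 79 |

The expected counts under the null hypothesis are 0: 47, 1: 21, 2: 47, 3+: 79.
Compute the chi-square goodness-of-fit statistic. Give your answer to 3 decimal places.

0: (52 − 47)²/47 = 25/47 = 0.5319
1: (24 − 21)²/21 = 9/21 = 0.4286
2: (39 − 47)²/47 = 64/47 = 1.3617
3+: (79 − 79)²/79 = 0/79 = 0.0000
Sum = 2.322

2.322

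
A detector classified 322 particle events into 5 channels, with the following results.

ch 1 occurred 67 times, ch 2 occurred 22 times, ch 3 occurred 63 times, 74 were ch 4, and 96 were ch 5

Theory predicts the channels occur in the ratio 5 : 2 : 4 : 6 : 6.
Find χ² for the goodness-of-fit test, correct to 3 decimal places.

Ratio total = 23. Expected counts: 322×5/23 = 70, 322×2/23 = 28, 322×4/23 = 56, 322×6/23 = 84, 322×6/23 = 84.
ch 1: (67 − 70)²/70 = 9/70 = 0.1286
ch 2: (22 − 28)²/28 = 36/28 = 1.2857
ch 3: (63 − 56)²/56 = 49/56 = 0.8750
ch 4: (74 − 84)²/84 = 100/84 = 1.1905
ch 5: (96 − 84)²/84 = 144/84 = 1.7143
Sum = 5.194

5.194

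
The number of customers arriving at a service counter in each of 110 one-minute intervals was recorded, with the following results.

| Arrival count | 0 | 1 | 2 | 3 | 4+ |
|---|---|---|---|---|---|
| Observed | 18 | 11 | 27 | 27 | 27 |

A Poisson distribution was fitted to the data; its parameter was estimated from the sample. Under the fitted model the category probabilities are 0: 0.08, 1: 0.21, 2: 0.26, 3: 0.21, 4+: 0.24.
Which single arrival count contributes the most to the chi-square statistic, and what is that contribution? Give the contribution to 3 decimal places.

Expected counts E_i = n·p_i: 110×0.08 = 8.8, 110×0.21 = 23.1, 110×0.26 = 28.6, 110×0.21 = 23.1, 110×0.24 = 26.4.
0: (18 − 8.8)²/8.8 = 84.64/8.8 = 9.6182
1: (11 − 23.1)²/23.1 = 146.41/23.1 = 6.3381
2: (27 − 28.6)²/28.6 = 2.56/28.6 = 0.0895
3: (27 − 23.1)²/23.1 = 15.21/23.1 = 0.6584
4+: (27 − 26.4)²/26.4 = 0.36/26.4 = 0.0136
The largest term is for 0: 9.618.

0, 9.618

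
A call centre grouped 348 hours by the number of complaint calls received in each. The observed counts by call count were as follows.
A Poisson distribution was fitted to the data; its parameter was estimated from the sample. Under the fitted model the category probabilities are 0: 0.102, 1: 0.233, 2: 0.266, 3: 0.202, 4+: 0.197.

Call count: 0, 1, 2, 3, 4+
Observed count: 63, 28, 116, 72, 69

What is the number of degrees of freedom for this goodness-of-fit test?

3

There are k = 5 categories and 1 parameter estimated from the data, so df = 5 − 1 − 1 = 3.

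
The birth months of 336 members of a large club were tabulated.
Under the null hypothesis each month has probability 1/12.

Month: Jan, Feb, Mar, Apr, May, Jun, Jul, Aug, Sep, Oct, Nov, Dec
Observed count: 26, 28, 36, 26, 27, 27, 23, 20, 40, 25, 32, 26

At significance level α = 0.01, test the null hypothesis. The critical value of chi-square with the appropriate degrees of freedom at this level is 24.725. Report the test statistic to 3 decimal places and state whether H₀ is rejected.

12.000; do not reject

Expected count for each of the 12 categories: 336/12 = 28.
cat         O        E   (O−E)²/E
Jan        26       28     0.1429
Feb        28       28     0.0000
Mar        36       28     2.2857
Apr        26       28     0.1429
May        27       28     0.0357
Jun        27       28     0.0357
Jul        23       28     0.8929
Aug        20       28     2.2857
Sep        40       28     5.1429
Oct        25       28     0.3214
Nov        32       28     0.5714
Dec        26       28     0.1429
Sum = 12.000
df = 11. Since 12.000 < 24.725, we do not reject H₀.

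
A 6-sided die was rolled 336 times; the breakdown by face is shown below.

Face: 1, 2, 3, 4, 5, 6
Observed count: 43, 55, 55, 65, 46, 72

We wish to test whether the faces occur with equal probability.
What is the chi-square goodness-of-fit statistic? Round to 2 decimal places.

10.86

Expected count for each of the 6 categories: 336/6 = 56.
χ² = (43−56)²/56 + (55−56)²/56 + (55−56)²/56 + (65−56)²/56 + (46−56)²/56 + (72−56)²/56
   = 3.018 + 0.018 + 0.018 + 1.446 + 1.786 + 4.571
Sum = 10.86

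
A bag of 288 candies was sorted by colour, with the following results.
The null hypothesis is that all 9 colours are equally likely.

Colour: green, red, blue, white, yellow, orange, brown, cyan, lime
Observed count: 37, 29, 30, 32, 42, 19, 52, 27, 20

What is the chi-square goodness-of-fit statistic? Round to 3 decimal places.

Expected count for each of the 9 categories: 288/9 = 32.
green: (37 − 32)²/32 = 25/32 = 0.7813
red: (29 − 32)²/32 = 9/32 = 0.2813
blue: (30 − 32)²/32 = 4/32 = 0.1250
white: (32 − 32)²/32 = 0/32 = 0.0000
yellow: (42 − 32)²/32 = 100/32 = 3.1250
orange: (19 − 32)²/32 = 169/32 = 5.2813
brown: (52 − 32)²/32 = 400/32 = 12.5000
cyan: (27 − 32)²/32 = 25/32 = 0.7813
lime: (20 − 32)²/32 = 144/32 = 4.5000
Sum = 27.375

27.375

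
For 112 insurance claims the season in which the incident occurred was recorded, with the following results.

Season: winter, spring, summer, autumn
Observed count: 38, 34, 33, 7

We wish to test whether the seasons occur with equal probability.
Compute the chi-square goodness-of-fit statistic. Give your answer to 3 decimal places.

21.500

Expected count for each of the 4 categories: 112/4 = 28.
cat         O        E   (O−E)²/E
winter     38       28     3.5714
spring     34       28     1.2857
summer     33       28     0.8929
autumn      7       28    15.7500
Sum = 21.500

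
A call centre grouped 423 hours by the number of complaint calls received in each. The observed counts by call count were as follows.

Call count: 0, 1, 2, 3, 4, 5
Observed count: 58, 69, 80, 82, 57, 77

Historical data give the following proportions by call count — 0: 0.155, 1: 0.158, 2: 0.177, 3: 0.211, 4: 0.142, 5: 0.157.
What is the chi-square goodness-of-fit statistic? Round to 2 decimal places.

Expected counts E_i = n·p_i: 423×0.155 = 65.565, 423×0.158 = 66.834, 423×0.177 = 74.871, 423×0.211 = 89.253, 423×0.142 = 60.066, 423×0.157 = 66.411.
χ² = (58−65.565)²/65.565 + (69−66.834)²/66.834 + (80−74.871)²/74.871 + (82−89.253)²/89.253 + (57−60.066)²/60.066 + (77−66.411)²/66.411
   = 0.873 + 0.070 + 0.351 + 0.589 + 0.157 + 1.688
Sum = 3.73

3.73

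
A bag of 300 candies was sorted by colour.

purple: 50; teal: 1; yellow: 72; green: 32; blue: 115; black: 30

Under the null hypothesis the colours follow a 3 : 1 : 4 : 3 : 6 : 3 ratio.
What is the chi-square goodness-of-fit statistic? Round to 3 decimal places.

31.722

Ratio total = 20. Expected counts: 300×3/20 = 45, 300×1/20 = 15, 300×4/20 = 60, 300×3/20 = 45, 300×6/20 = 90, 300×3/20 = 45.
cat         O        E   (O−E)²/E
purple     50       45     0.5556
teal        1       15    13.0667
yellow     72       60     2.4000
green      32       45     3.7556
blue      115       90     6.9444
black      30       45     5.0000
Sum = 31.722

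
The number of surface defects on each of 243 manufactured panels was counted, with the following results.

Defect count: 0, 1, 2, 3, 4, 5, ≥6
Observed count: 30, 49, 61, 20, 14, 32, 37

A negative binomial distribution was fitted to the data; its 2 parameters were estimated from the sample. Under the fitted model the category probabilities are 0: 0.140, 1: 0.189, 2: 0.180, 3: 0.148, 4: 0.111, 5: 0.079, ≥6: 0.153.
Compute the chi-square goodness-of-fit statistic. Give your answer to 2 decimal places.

29.36

Expected counts E_i = n·p_i: 243×0.140 = 34.02, 243×0.189 = 45.927, 243×0.180 = 43.74, 243×0.148 = 35.964, 243×0.111 = 26.973, 243×0.079 = 19.197, 243×0.153 = 37.179.
χ² = (30−34.02)²/34.02 + (49−45.927)²/45.927 + (61−43.74)²/43.74 + (20−35.964)²/35.964 + (14−26.973)²/26.973 + (32−19.197)²/19.197 + (37−37.179)²/37.179
   = 0.475 + 0.206 + 6.811 + 7.086 + 6.240 + 8.539 + 0.001
Sum = 29.36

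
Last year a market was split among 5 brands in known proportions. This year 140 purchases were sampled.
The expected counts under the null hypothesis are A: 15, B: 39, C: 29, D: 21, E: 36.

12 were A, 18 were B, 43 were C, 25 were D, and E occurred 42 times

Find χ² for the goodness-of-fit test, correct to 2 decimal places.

χ² = (12−15)²/15 + (18−39)²/39 + (43−29)²/29 + (25−21)²/21 + (42−36)²/36
   = 0.600 + 11.308 + 6.759 + 0.762 + 1.000
Sum = 20.43

20.43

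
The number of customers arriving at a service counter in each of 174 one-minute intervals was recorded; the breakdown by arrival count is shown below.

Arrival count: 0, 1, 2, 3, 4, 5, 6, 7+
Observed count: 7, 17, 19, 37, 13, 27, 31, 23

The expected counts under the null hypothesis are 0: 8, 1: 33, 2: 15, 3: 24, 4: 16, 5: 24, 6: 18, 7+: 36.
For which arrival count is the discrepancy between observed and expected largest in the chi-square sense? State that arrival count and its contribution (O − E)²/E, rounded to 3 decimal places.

6, 9.389

χ² = (7−8)²/8 + (17−33)²/33 + (19−15)²/15 + (37−24)²/24 + (13−16)²/16 + (27−24)²/24 + (31−18)²/18 + (23−36)²/36
   = 0.1250 + 7.7576 + 1.0667 + 7.0417 + 0.5625 + 0.3750 + 9.3889 + 4.6944
The largest term is for 6: 9.389.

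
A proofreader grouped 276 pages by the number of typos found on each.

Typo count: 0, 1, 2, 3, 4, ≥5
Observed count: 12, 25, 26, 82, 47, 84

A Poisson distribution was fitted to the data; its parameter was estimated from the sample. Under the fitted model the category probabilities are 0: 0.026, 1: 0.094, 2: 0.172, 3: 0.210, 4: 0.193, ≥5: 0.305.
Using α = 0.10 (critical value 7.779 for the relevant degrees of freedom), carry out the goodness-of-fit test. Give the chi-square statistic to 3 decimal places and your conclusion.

Expected counts E_i = n·p_i: 276×0.026 = 7.176, 276×0.094 = 25.944, 276×0.172 = 47.472, 276×0.210 = 57.96, 276×0.193 = 53.268, 276×0.305 = 84.18.
0: (12 − 7.176)²/7.176 = 23.270976/7.176 = 3.2429
1: (25 − 25.944)²/25.944 = 0.891136/25.944 = 0.0343
2: (26 − 47.472)²/47.472 = 461.046784/47.472 = 9.7120
3: (82 − 57.96)²/57.96 = 577.9216/57.96 = 9.9710
4: (47 − 53.268)²/53.268 = 39.287824/53.268 = 0.7376
≥5: (84 − 84.18)²/84.18 = 0.0324/84.18 = 0.0004
Sum = 23.698
df = 4. Since 23.698 > 7.779, we reject H₀.

23.698; reject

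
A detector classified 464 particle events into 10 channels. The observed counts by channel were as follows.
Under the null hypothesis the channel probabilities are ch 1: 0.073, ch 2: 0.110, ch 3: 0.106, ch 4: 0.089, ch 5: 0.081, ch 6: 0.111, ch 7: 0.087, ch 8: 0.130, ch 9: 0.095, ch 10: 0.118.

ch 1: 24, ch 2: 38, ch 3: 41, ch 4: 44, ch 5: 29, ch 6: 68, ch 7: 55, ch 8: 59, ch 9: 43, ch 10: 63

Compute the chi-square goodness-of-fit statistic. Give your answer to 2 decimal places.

Expected counts E_i = n·p_i: 464×0.073 = 33.872, 464×0.110 = 51.04, 464×0.106 = 49.184, 464×0.089 = 41.296, 464×0.081 = 37.584, 464×0.111 = 51.504, 464×0.087 = 40.368, 464×0.130 = 60.32, 464×0.095 = 44.08, 464×0.118 = 54.752.
ch 1: (24 − 33.872)²/33.872 = 97.456384/33.872 = 2.877
ch 2: (38 − 51.04)²/51.04 = 170.0416/51.04 = 3.332
ch 3: (41 − 49.184)²/49.184 = 66.977856/49.184 = 1.362
ch 4: (44 − 41.296)²/41.296 = 7.311616/41.296 = 0.177
ch 5: (29 − 37.584)²/37.584 = 73.685056/37.584 = 1.961
ch 6: (68 − 51.504)²/51.504 = 272.118016/51.504 = 5.283
ch 7: (55 − 40.368)²/40.368 = 214.095424/40.368 = 5.304
ch 8: (59 − 60.32)²/60.32 = 1.7424/60.32 = 0.029
ch 9: (43 − 44.08)²/44.08 = 1.1664/44.08 = 0.026
ch 10: (63 − 54.752)²/54.752 = 68.029504/54.752 = 1.243
Sum = 21.59

21.59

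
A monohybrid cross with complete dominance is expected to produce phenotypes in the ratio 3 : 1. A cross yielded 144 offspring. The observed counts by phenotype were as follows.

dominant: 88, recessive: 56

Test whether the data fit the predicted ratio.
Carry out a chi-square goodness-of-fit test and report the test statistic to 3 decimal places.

Ratio total = 4. Expected counts: 144×3/4 = 108, 144×1/4 = 36.
dominant: (88 − 108)²/108 = 400/108 = 3.7037
recessive: (56 − 36)²/36 = 400/36 = 11.1111
Sum = 14.815

14.815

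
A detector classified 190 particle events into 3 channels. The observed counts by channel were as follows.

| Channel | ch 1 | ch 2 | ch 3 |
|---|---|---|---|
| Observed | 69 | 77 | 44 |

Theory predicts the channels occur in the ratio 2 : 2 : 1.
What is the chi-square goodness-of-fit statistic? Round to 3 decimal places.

Ratio total = 5. Expected counts: 190×2/5 = 76, 190×2/5 = 76, 190×1/5 = 38.
cat         O        E   (O−E)²/E
ch 1       69       76     0.6447
ch 2       77       76     0.0132
ch 3       44       38     0.9474
Sum = 1.605

1.605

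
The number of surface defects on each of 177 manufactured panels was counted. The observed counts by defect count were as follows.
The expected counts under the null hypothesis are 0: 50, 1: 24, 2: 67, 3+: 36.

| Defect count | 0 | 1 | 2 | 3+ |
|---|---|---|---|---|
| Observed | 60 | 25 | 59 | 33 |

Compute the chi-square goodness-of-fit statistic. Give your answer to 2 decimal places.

cat         O        E   (O−E)²/E
0          60       50      2.000
1          25       24      0.042
2          59       67      0.955
3+         33       36      0.250
Sum = 3.25

3.25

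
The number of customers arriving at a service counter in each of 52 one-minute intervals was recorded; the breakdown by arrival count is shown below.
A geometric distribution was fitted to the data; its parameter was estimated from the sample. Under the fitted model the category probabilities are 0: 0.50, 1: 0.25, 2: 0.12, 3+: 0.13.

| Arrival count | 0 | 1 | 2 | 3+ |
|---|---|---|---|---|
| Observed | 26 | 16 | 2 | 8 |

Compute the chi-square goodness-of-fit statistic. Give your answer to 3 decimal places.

3.801

Expected counts E_i = n·p_i: 52×0.50 = 26, 52×0.25 = 13, 52×0.12 = 6.24, 52×0.13 = 6.76.
χ² = (26−26)²/26 + (16−13)²/13 + (2−6.24)²/6.24 + (8−6.76)²/6.76
   = 0.0000 + 0.6923 + 2.8810 + 0.2275
Sum = 3.801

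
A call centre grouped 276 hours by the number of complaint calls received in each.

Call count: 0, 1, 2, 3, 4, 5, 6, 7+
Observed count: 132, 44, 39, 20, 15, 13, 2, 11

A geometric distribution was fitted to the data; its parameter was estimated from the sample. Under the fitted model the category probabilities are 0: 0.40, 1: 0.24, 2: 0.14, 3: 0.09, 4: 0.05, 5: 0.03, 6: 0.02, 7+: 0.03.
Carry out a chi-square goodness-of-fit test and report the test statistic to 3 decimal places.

Expected counts E_i = n·p_i: 276×0.40 = 110.4, 276×0.24 = 66.24, 276×0.14 = 38.64, 276×0.09 = 24.84, 276×0.05 = 13.8, 276×0.03 = 8.28, 276×0.02 = 5.52, 276×0.03 = 8.28.
0: (132 − 110.4)²/110.4 = 466.56/110.4 = 4.2261
1: (44 − 66.24)²/66.24 = 494.6176/66.24 = 7.4671
2: (39 − 38.64)²/38.64 = 0.1296/38.64 = 0.0034
3: (20 − 24.84)²/24.84 = 23.4256/24.84 = 0.9431
4: (15 − 13.8)²/13.8 = 1.44/13.8 = 0.1043
5: (13 − 8.28)²/8.28 = 22.2784/8.28 = 2.6906
6: (2 − 5.52)²/5.52 = 12.3904/5.52 = 2.2446
7+: (11 − 8.28)²/8.28 = 7.3984/8.28 = 0.8935
Sum = 18.573

18.573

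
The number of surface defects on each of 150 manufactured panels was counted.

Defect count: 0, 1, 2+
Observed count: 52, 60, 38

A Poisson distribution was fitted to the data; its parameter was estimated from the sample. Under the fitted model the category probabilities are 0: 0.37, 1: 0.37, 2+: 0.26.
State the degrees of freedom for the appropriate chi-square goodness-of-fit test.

1

There are k = 3 categories and 1 parameter estimated from the data, so df = 3 − 1 − 1 = 1.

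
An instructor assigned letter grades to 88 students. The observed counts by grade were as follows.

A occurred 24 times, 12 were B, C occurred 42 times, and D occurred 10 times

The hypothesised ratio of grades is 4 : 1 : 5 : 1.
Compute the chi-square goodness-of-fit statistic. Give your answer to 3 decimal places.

Ratio total = 11. Expected counts: 88×4/11 = 32, 88×1/11 = 8, 88×5/11 = 40, 88×1/11 = 8.
χ² = (24−32)²/32 + (12−8)²/8 + (42−40)²/40 + (10−8)²/8
   = 2.0000 + 2.0000 + 0.1000 + 0.5000
Sum = 4.600

4.600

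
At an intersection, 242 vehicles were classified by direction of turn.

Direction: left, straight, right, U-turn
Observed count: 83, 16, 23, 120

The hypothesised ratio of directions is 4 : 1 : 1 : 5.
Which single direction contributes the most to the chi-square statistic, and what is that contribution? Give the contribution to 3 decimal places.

straight, 1.636

Ratio total = 11. Expected counts: 242×4/11 = 88, 242×1/11 = 22, 242×1/11 = 22, 242×5/11 = 110.
χ² = (83−88)²/88 + (16−22)²/22 + (23−22)²/22 + (120−110)²/110
   = 0.2841 + 1.6364 + 0.0455 + 0.9091
The largest term is for straight: 1.636.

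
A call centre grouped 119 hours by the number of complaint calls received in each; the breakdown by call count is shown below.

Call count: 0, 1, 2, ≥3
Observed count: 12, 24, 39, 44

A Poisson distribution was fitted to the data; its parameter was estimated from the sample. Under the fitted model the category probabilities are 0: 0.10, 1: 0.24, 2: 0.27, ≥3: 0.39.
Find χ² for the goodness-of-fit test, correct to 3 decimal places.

2.323

Expected counts E_i = n·p_i: 119×0.10 = 11.9, 119×0.24 = 28.56, 119×0.27 = 32.13, 119×0.39 = 46.41.
cat         O        E   (O−E)²/E
0          12     11.9     0.0008
1          24    28.56     0.7281
2          39    32.13     1.4689
≥3         44    46.41     0.1251
Sum = 2.323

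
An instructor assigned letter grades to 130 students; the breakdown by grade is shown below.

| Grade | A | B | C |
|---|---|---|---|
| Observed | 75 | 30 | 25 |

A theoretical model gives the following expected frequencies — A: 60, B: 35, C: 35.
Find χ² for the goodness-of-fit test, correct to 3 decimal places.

cat         O        E   (O−E)²/E
A          75       60     3.7500
B          30       35     0.7143
C          25       35     2.8571
Sum = 7.321

7.321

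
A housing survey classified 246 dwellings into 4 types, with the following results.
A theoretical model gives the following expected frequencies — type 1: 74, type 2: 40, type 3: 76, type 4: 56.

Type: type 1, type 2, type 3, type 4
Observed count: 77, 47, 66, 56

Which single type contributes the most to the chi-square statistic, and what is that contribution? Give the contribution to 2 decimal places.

type 3, 1.32

type 1: (77 − 74)²/74 = 9/74 = 0.122
type 2: (47 − 40)²/40 = 49/40 = 1.225
type 3: (66 − 76)²/76 = 100/76 = 1.316
type 4: (56 − 56)²/56 = 0/56 = 0.000
The largest term is for type 3: 1.32.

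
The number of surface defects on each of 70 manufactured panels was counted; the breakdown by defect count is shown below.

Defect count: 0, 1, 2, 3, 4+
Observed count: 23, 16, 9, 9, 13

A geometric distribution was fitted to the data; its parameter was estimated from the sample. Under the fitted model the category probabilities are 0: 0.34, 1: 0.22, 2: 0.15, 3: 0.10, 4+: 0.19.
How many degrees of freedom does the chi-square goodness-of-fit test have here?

There are k = 5 categories and 1 parameter estimated from the data, so df = 5 − 1 − 1 = 3.

3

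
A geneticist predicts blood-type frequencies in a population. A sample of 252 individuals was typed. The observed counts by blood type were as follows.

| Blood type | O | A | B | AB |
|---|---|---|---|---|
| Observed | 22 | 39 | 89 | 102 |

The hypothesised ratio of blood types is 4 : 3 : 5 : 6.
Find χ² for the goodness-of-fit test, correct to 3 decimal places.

29.871

Ratio total = 18. Expected counts: 252×4/18 = 56, 252×3/18 = 42, 252×5/18 = 70, 252×6/18 = 84.
χ² = (22−56)²/56 + (39−42)²/42 + (89−70)²/70 + (102−84)²/84
   = 20.6429 + 0.2143 + 5.1571 + 3.8571
Sum = 29.871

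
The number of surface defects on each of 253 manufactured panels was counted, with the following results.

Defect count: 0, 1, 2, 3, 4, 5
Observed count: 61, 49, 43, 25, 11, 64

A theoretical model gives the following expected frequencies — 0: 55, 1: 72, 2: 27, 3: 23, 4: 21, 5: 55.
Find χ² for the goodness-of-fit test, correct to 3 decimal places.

23.892

0: (61 − 55)²/55 = 36/55 = 0.6545
1: (49 − 72)²/72 = 529/72 = 7.3472
2: (43 − 27)²/27 = 256/27 = 9.4815
3: (25 − 23)²/23 = 4/23 = 0.1739
4: (11 − 21)²/21 = 100/21 = 4.7619
5: (64 − 55)²/55 = 81/55 = 1.4727
Sum = 23.892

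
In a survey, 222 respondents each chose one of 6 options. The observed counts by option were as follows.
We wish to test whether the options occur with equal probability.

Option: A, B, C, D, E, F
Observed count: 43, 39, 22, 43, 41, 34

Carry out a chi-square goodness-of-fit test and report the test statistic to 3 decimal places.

Expected count for each of the 6 categories: 222/6 = 37.
A: (43 − 37)²/37 = 36/37 = 0.9730
B: (39 − 37)²/37 = 4/37 = 0.1081
C: (22 − 37)²/37 = 225/37 = 6.0811
D: (43 − 37)²/37 = 36/37 = 0.9730
E: (41 − 37)²/37 = 16/37 = 0.4324
F: (34 − 37)²/37 = 9/37 = 0.2432
Sum = 8.811

8.811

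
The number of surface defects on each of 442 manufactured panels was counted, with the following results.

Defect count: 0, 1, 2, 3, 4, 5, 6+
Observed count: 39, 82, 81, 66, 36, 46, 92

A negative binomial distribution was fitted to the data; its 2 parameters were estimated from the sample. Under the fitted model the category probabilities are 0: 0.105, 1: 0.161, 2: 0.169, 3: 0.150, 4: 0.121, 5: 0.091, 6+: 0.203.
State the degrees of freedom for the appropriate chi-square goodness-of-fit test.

There are k = 7 categories and 2 parameters estimated from the data, so df = 7 − 1 − 2 = 4.

4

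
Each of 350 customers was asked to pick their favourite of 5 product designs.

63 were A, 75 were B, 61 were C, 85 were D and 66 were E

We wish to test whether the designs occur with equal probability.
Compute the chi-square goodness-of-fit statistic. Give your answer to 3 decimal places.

Under H₀ each category has probability 1/5, so each expected count is 350/5 = 70.
A: (63 − 70)²/70 = 49/70 = 0.7000
B: (75 − 70)²/70 = 25/70 = 0.3571
C: (61 − 70)²/70 = 81/70 = 1.1571
D: (85 − 70)²/70 = 225/70 = 3.2143
E: (66 − 70)²/70 = 16/70 = 0.2286
Sum = 5.657

5.657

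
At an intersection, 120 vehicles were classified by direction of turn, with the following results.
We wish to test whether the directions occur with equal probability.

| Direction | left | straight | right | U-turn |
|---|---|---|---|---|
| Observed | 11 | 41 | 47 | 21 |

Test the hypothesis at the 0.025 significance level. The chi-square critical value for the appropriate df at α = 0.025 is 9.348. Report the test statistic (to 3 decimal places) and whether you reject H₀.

Under H₀ each category has probability 1/4, so each expected count is 120/4 = 30.
χ² = (11−30)²/30 + (41−30)²/30 + (47−30)²/30 + (21−30)²/30
   = 12.0333 + 4.0333 + 9.6333 + 2.7000
Sum = 28.400
df = 3. Since 28.400 > 9.348, we reject H₀.

28.400; reject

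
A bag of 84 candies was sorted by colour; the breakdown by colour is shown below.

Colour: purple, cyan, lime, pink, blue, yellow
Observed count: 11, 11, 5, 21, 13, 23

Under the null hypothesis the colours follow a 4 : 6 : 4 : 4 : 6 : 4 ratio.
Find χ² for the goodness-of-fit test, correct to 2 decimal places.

25.11

Ratio total = 28. Expected counts: 84×4/28 = 12, 84×6/28 = 18, 84×4/28 = 12, 84×4/28 = 12, 84×6/28 = 18, 84×4/28 = 12.
cat         O        E   (O−E)²/E
purple     11       12      0.083
cyan       11       18      2.722
lime        5       12      4.083
pink       21       12      6.750
blue       13       18      1.389
yellow     23       12     10.083
Sum = 25.11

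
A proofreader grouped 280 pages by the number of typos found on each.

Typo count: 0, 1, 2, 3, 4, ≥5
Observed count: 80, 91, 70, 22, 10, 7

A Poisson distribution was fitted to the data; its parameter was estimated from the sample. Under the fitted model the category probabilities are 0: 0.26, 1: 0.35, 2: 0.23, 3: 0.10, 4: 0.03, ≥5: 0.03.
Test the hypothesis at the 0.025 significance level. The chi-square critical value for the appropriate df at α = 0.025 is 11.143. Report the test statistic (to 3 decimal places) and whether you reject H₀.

Expected counts E_i = n·p_i: 280×0.26 = 72.8, 280×0.35 = 98, 280×0.23 = 64.4, 280×0.10 = 28, 280×0.03 = 8.4, 280×0.03 = 8.4.
cat         O        E   (O−E)²/E
0          80     72.8     0.7121
1          91       98     0.5000
2          70     64.4     0.4870
3          22       28     1.2857
4          10      8.4     0.3048
≥5          7      8.4     0.2333
Sum = 3.523
df = 4. Since 3.523 < 11.143, we do not reject H₀.

3.523; do not reject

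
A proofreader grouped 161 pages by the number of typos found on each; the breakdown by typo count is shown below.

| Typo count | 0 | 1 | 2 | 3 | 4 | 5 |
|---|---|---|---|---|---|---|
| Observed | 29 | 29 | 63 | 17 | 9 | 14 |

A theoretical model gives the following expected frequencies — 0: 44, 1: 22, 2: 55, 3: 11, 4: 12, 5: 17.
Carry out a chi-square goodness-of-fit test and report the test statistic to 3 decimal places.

13.057

cat         O        E   (O−E)²/E
0          29       44     5.1136
1          29       22     2.2273
2          63       55     1.1636
3          17       11     3.2727
4           9       12     0.7500
5          14       17     0.5294
Sum = 13.057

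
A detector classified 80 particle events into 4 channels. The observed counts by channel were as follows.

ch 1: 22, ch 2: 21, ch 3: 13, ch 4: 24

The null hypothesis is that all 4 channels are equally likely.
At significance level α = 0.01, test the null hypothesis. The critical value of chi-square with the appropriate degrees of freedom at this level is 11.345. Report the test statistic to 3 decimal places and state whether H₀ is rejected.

Expected count for each of the 4 categories: 80/4 = 20.
ch 1: (22 − 20)²/20 = 4/20 = 0.2000
ch 2: (21 − 20)²/20 = 1/20 = 0.0500
ch 3: (13 − 20)²/20 = 49/20 = 2.4500
ch 4: (24 − 20)²/20 = 16/20 = 0.8000
Sum = 3.500
df = 3. Since 3.500 < 11.345, we do not reject H₀.

3.500; do not reject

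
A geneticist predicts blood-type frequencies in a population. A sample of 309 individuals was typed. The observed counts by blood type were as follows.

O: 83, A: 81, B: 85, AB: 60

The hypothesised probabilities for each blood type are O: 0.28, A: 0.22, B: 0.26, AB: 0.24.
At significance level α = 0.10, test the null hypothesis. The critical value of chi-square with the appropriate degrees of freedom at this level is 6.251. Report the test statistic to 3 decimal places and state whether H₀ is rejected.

Expected counts E_i = n·p_i: 309×0.28 = 86.52, 309×0.22 = 67.98, 309×0.26 = 80.34, 309×0.24 = 74.16.
O: (83 − 86.52)²/86.52 = 12.3904/86.52 = 0.1432
A: (81 − 67.98)²/67.98 = 169.5204/67.98 = 2.4937
B: (85 − 80.34)²/80.34 = 21.7156/80.34 = 0.2703
AB: (60 − 74.16)²/74.16 = 200.5056/74.16 = 2.7037
Sum = 5.611
df = 3. Since 5.611 < 6.251, we do not reject H₀.

5.611; do not reject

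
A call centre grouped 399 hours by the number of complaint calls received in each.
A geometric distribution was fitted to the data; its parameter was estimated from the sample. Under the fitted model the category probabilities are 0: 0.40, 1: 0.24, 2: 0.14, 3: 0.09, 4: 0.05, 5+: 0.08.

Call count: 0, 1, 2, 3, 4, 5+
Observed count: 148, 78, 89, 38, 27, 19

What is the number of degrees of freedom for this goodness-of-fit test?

There are k = 6 categories and 1 parameter estimated from the data, so df = 6 − 1 − 1 = 4.

4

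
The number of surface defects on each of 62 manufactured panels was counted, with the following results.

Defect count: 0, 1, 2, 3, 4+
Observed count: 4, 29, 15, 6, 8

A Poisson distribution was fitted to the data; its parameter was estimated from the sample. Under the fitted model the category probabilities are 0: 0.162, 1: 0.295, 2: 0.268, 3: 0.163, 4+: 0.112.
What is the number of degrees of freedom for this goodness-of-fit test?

There are k = 5 categories and 1 parameter estimated from the data, so df = 5 − 1 − 1 = 3.

3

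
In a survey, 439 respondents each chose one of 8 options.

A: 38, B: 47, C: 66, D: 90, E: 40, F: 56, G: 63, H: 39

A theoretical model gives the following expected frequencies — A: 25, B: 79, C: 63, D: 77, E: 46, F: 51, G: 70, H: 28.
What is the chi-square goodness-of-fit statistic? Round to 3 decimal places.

cat         O        E   (O−E)²/E
A          38       25     6.7600
B          47       79    12.9620
C          66       63     0.1429
D          90       77     2.1948
E          40       46     0.7826
F          56       51     0.4902
G          63       70     0.7000
H          39       28     4.3214
Sum = 28.354

28.354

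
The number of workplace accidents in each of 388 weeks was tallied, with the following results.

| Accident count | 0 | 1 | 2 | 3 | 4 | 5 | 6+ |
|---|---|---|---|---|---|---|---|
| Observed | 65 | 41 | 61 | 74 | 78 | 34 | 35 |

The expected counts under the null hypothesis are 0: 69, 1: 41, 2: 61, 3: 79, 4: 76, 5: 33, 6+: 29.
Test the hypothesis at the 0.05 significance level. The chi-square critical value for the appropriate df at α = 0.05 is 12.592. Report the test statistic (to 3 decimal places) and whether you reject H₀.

1.873; do not reject

0: (65 − 69)²/69 = 16/69 = 0.2319
1: (41 − 41)²/41 = 0/41 = 0.0000
2: (61 − 61)²/61 = 0/61 = 0.0000
3: (74 − 79)²/79 = 25/79 = 0.3165
4: (78 − 76)²/76 = 4/76 = 0.0526
5: (34 − 33)²/33 = 1/33 = 0.0303
6+: (35 − 29)²/29 = 36/29 = 1.2414
Sum = 1.873
df = 6. Since 1.873 < 12.592, we do not reject H₀.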